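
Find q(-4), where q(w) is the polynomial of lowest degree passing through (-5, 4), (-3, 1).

Evaluate each Lagrange basis at w = -4:
L_0(-4) = (-1)/[(-2)] = 1/2
L_1(-4) = (1)/[(2)] = 1/2
Sum: 4·(1/2) + 1·(1/2) = 5/2

5/2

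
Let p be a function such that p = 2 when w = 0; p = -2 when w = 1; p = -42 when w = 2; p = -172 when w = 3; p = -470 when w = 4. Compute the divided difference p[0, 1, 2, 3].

p[0,1] = (-2 - 2) / (1 - 0) = -4
p[1,2] = (-42 - (-2)) / (2 - 1) = -40
p[2,3] = (-172 - (-42)) / (3 - 2) = -130
p[0,1,2] = (-40 - (-4)) / (2 - 0) = -18
p[1,2,3] = (-130 - (-40)) / (3 - 1) = -45
p[0,1,2,3] = (-45 - (-18)) / (3 - 0) = -9

-9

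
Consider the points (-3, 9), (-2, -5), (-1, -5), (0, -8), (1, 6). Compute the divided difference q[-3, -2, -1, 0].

-17/6

q[-3,-2] = (-5 - 9) / (-2 - (-3)) = -14
q[-2,-1] = (-5 - (-5)) / (-1 - (-2)) = 0
q[-1,0] = (-8 - (-5)) / (0 - (-1)) = -3
q[-3,-2,-1] = (0 - (-14)) / (-1 - (-3)) = 7
q[-2,-1,0] = (-3 - 0) / (0 - (-2)) = -3/2
q[-3,-2,-1,0] = (-3/2 - 7) / (0 - (-3)) = -17/6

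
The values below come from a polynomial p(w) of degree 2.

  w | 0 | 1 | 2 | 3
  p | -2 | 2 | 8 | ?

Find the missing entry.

The 3 known values determine p uniquely (degree ≤ 2).
Evaluate each Lagrange basis at w = 3:
L_0(3) = (2)·(1)/[(-1)·(-2)] = 1
L_1(3) = (3)·(1)/[(1)·(-1)] = -3
L_2(3) = (3)·(2)/[(2)·(1)] = 3
Sum: (-2)·(1) + 2·(-3) + 8·(3) = 16

16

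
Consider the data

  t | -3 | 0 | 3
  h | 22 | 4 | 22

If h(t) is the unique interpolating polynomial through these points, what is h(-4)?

L_0(-4) = (-4)·(-7)/[(-3)·(-6)] = 14/9
L_1(-4) = (-1)·(-7)/[(3)·(-3)] = -7/9
L_2(-4) = (-1)·(-4)/[(6)·(3)] = 2/9
Sum: 22·(14/9) + 4·(-7/9) + 22·(2/9) = 36

36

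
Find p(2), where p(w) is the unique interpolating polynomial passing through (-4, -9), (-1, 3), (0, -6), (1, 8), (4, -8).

Using Newton's divided-difference form:
p[-4,-1] = (3 - (-9)) / (-1 - (-4)) = 4
p[-1,0] = (-6 - 3) / (0 - (-1)) = -9
p[0,1] = (8 - (-6)) / (1 - 0) = 14
p[1,4] = (-8 - 8) / (4 - 1) = -16/3
p[-4,-1,0] = (-9 - 4) / (0 - (-4)) = -13/4
p[-1,0,1] = (14 - (-9)) / (1 - (-1)) = 23/2
p[0,1,4] = (-16/3 - 14) / (4 - 0) = -29/6
p[-4,-1,0,1] = (23/2 - (-13/4)) / (1 - (-4)) = 59/20
p[-1,0,1,4] = (-29/6 - 23/2) / (4 - (-1)) = -49/15
p[-4,-1,0,1,4] = (-49/15 - 59/20) / (4 - (-4)) = -373/480
p(2) = -9 + 4·(6) + (-13/4)·(6)·(3) + (59/20)·(6)·(3)·(2) + (-373/480)·(6)·(3)·(2)·(1) = 1389/40

1389/40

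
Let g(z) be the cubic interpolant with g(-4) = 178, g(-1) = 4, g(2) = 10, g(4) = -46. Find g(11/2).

Using Newton's divided-difference form:
g[-4,-1] = (4 - 178) / (-1 - (-4)) = -58
g[-1,2] = (10 - 4) / (2 - (-1)) = 2
g[2,4] = (-46 - 10) / (4 - 2) = -28
g[-4,-1,2] = (2 - (-58)) / (2 - (-4)) = 10
g[-1,2,4] = (-28 - 2) / (4 - (-1)) = -6
g[-4,-1,2,4] = (-6 - 10) / (4 - (-4)) = -2
g(11/2) = 178 + (-58)·(19/2) + 10·(19/2)·(13/2) + (-2)·(19/2)·(13/2)·(7/2) = -751/4

-751/4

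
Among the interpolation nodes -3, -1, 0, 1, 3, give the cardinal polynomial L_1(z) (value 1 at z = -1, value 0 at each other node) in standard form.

L_1(z) = -(1/16)z^4 + (1/16)z^3 + (9/16)z^2 - (9/16)z

L_1(z) = (z + 3)z(z - 1)(z - 3) / [(2)·(-1)·(-2)·(-4)]
       = (z^4 - z^3 - 9z^2 + 9z) / (-16)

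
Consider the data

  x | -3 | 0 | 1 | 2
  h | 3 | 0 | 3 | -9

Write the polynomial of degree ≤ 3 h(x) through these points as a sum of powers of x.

L_0(x) = x(x - 1)(x - 2) / [-60] = -(1/60)x^3 + (1/20)x^2 - (1/30)x
L_1(x) = (x + 3)(x - 1)(x - 2) / [6] = (1/6)x^3 - (7/6)x + 1
L_2(x) = (x + 3)x(x - 2) / [-4] = -(1/4)x^3 - (1/4)x^2 + (3/2)x
L_3(x) = (x + 3)x(x - 1) / [10] = (1/10)x^3 + (1/5)x^2 - (3/10)x
h(x) = 3·L_0 + 0·L_1 + 3·L_2 + (-9)·L_3
  3·L_0(x) = -(1/20)x^3 + (3/20)x^2 - (1/10)x
  0·L_1(x) = 0
  3·L_2(x) = -(3/4)x^3 - (3/4)x^2 + (9/2)x
  (-9)·L_3(x) = -(9/10)x^3 - (9/5)x^2 + (27/10)x
Adding term by term: -(17/10)x^3 - (12/5)x^2 + (71/10)x

h(x) = -(17/10)x^3 - (12/5)x^2 + (71/10)x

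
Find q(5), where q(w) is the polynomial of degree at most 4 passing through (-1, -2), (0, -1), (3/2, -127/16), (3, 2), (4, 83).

304

L_0(5) = (5)·(7/2)·(2)·(1)/[(-1)·(-5/2)·(-4)·(-5)] = 7/10
L_1(5) = (6)·(7/2)·(2)·(1)/[(1)·(-3/2)·(-3)·(-4)] = -7/3
L_2(5) = (6)·(5)·(2)·(1)/[(5/2)·(3/2)·(-3/2)·(-5/2)] = 64/15
L_3(5) = (6)·(5)·(7/2)·(1)/[(4)·(3)·(3/2)·(-1)] = -35/6
L_4(5) = (6)·(5)·(7/2)·(2)/[(5)·(4)·(5/2)·(1)] = 21/5
Sum: (-2)·(7/10) + (-1)·(-7/3) + (-127/16)·(64/15) + 2·(-35/6) + 83·(21/5) = 304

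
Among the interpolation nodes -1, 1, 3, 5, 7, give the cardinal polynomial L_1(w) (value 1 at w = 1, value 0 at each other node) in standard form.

L_1(w) = -(1/96)w^4 + (7/48)w^3 - (7/12)w^2 + (17/48)w + 35/32

L_1(w) = (w + 1)(w - 3)(w - 5)(w - 7) / [(2)·(-2)·(-4)·(-6)]
       = (w^4 - 14w^3 + 56w^2 - 34w - 105) / (-96)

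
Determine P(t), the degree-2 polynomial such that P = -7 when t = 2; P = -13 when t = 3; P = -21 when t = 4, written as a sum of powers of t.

P(t) = -t^2 - t - 1

L_0(t) = (t - 3)(t - 4) / [2] = (1/2)t^2 - (7/2)t + 6
L_1(t) = (t - 2)(t - 4) / [-1] = -t^2 + 6t - 8
L_2(t) = (t - 2)(t - 3) / [2] = (1/2)t^2 - (5/2)t + 3
P(t) = (-7)·L_0 + (-13)·L_1 + (-21)·L_2
  (-7)·L_0(t) = -(7/2)t^2 + (49/2)t - 42
  (-13)·L_1(t) = 13t^2 - 78t + 104
  (-21)·L_2(t) = -(21/2)t^2 + (105/2)t - 63
Adding term by term: -t^2 - t - 1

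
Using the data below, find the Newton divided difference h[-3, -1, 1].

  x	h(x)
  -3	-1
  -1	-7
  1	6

h[-3,-1] = (-7 - (-1)) / (-1 - (-3)) = -3
h[-1,1] = (6 - (-7)) / (1 - (-1)) = 13/2
h[-3,-1,1] = (13/2 - (-3)) / (1 - (-3)) = 19/8

19/8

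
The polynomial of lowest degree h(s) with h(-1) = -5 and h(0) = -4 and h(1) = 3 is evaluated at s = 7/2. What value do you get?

Evaluate each Lagrange basis at s = 7/2:
L_0(7/2) = (7/2)·(5/2)/[(-1)·(-2)] = 35/8
L_1(7/2) = (9/2)·(5/2)/[(1)·(-1)] = -45/4
L_2(7/2) = (9/2)·(7/2)/[(2)·(1)] = 63/8
Sum: (-5)·(35/8) + (-4)·(-45/4) + 3·(63/8) = 187/4

187/4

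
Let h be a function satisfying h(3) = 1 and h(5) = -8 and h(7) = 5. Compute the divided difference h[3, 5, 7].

11/4

h[3,5] = (-8 - 1) / (5 - 3) = -9/2
h[5,7] = (5 - (-8)) / (7 - 5) = 13/2
h[3,5,7] = (13/2 - (-9/2)) / (7 - 3) = 11/4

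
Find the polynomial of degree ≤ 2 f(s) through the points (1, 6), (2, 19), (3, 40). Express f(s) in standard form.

f(s) = 4s^2 + s + 1

Newton's divided differences:
f[1,2] = (19 - 6) / (2 - 1) = 13
f[2,3] = (40 - 19) / (3 - 2) = 21
f[1,2,3] = (21 - 13) / (3 - 1) = 4
f(s) = 6 + 13·(s - 1) + 4·(s - 1)(s - 2)
Expanding: f(s) = 4s^2 + s + 1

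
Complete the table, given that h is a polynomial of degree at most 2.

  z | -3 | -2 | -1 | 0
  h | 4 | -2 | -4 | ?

The 3 known values determine h uniquely (degree ≤ 2).
Evaluate each Lagrange basis at z = 0:
L_0(0) = (2)·(1)/[(-1)·(-2)] = 1
L_1(0) = (3)·(1)/[(1)·(-1)] = -3
L_2(0) = (3)·(2)/[(2)·(1)] = 3
Sum: 4·(1) + (-2)·(-3) + (-4)·(3) = -2

-2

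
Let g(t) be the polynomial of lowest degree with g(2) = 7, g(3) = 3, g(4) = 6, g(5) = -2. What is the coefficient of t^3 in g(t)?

Build the Lagrange basis polynomials:
L_0(t) = (t - 3)(t - 4)(t - 5) / [-6] = -(1/6)t^3 + 2t^2 - (47/6)t + 10
L_1(t) = (t - 2)(t - 4)(t - 5) / [2] = (1/2)t^3 - (11/2)t^2 + 19t - 20
L_2(t) = (t - 2)(t - 3)(t - 5) / [-2] = -(1/2)t^3 + 5t^2 - (31/2)t + 15
L_3(t) = (t - 2)(t - 3)(t - 4) / [6] = (1/6)t^3 - (3/2)t^2 + (13/3)t - 4
g(t) = 7·L_0 + 3·L_1 + 6·L_2 + (-2)·L_3
Only the coefficient of t^3 is needed; take it from each L_i and combine:
7·(-1/6) + 3·(1/2) + 6·(-1/2) + (-2)·(1/6) = -3

-3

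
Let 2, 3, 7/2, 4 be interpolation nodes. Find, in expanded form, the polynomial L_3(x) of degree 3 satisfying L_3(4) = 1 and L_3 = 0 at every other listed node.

L_3(x) = x^3 - (17/2)x^2 + (47/2)x - 21

L_3(x) = (x - 2)(x - 3)(x - 7/2) / [(2)·(1)·(1/2)]
       = (x^3 - (17/2)x^2 + (47/2)x - 21) / (1)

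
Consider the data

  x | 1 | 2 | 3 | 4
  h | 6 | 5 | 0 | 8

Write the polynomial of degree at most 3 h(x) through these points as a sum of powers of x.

h(x) = (17/6)x^3 - 19x^2 + (217/6)x - 14

Newton's divided differences:
h[1,2] = (5 - 6) / (2 - 1) = -1
h[2,3] = (0 - 5) / (3 - 2) = -5
h[3,4] = (8 - 0) / (4 - 3) = 8
h[1,2,3] = (-5 - (-1)) / (3 - 1) = -2
h[2,3,4] = (8 - (-5)) / (4 - 2) = 13/2
h[1,2,3,4] = (13/2 - (-2)) / (4 - 1) = 17/6
h(x) = 6 + (-1)·(x - 1) + (-2)·(x - 1)(x - 2) + (17/6)·(x - 1)(x - 2)(x - 3)
Expanding: h(x) = (17/6)x^3 - 19x^2 + (217/6)x - 14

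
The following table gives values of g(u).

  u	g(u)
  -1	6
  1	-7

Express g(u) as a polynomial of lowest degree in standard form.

Build the Lagrange basis polynomials:
L_0(u) = (u - 1) / [-2] = -(1/2)u + 1/2
L_1(u) = (u + 1) / [2] = (1/2)u + 1/2
g(u) = 6·L_0 + (-7)·L_1
  6·L_0(u) = -3u + 3
  (-7)·L_1(u) = -(7/2)u - 7/2
Adding term by term: -(13/2)u - 1/2

g(u) = -(13/2)u - 1/2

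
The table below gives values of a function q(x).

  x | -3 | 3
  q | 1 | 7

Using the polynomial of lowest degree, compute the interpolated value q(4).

Evaluate each Lagrange basis at x = 4:
L_0(4) = (1)/[(-6)] = -1/6
L_1(4) = (7)/[(6)] = 7/6
Sum: 1·(-1/6) + 7·(7/6) = 8

8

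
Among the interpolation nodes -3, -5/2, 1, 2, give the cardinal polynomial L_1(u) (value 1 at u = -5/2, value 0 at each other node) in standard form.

L_1(u) = (u + 3)(u - 1)(u - 2) / [(1/2)·(-7/2)·(-9/2)]
       = (u^3 - 7u + 6) / (63/8)

L_1(u) = (8/63)u^3 - (8/9)u + 16/21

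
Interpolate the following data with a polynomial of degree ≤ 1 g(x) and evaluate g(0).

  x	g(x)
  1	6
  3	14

2

L_0(0) = (-3)/[(-2)] = 3/2
L_1(0) = (-1)/[(2)] = -1/2
Sum: 6·(3/2) + 14·(-1/2) = 2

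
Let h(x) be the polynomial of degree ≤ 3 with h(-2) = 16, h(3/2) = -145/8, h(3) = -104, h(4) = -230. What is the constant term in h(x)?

Build the Lagrange basis polynomials:
L_0(x) = (x - 3/2)(x - 3)(x - 4) / [-105] = -(1/105)x^3 + (17/210)x^2 - (3/14)x + 6/35
L_1(x) = (x + 2)(x - 3)(x - 4) / [105/8] = (8/105)x^3 - (8/21)x^2 - (16/105)x + 64/35
L_2(x) = (x + 2)(x - 3/2)(x - 4) / [-15/2] = -(2/15)x^3 + (7/15)x^2 + (2/3)x - 8/5
L_3(x) = (x + 2)(x - 3/2)(x - 3) / [15] = (1/15)x^3 - (1/6)x^2 - (3/10)x + 3/5
h(x) = 16·L_0 + (-145/8)·L_1 + (-104)·L_2 + (-230)·L_3
Only the constant term is needed; take it from each L_i and combine:
16·(6/35) + (-145/8)·(64/35) + (-104)·(-8/5) + (-230)·(3/5) = -2

-2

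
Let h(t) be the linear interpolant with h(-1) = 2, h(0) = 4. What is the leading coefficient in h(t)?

Build the Lagrange basis polynomials:
L_0(t) = t / [-1] = -t
L_1(t) = (t + 1) / [1] = t + 1
h(t) = 2·L_0 + 4·L_1
Only the coefficient of t is needed; take it from each L_i and combine:
2·(-1) + 4·(1) = 2

2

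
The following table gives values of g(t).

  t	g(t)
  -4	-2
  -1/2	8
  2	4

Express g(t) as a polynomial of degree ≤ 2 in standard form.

L_0(t) = (t + 1/2)(t - 2) / [21] = (1/21)t^2 - (1/14)t - 1/21
L_1(t) = (t + 4)(t - 2) / [-35/4] = -(4/35)t^2 - (8/35)t + 32/35
L_2(t) = (t + 4)(t + 1/2) / [15] = (1/15)t^2 + (3/10)t + 2/15
g(t) = (-2)·L_0 + 8·L_1 + 4·L_2
  (-2)·L_0(t) = -(2/21)t^2 + (1/7)t + 2/21
  8·L_1(t) = -(32/35)t^2 - (64/35)t + 256/35
  4·L_2(t) = (4/15)t^2 + (6/5)t + 8/15
Adding term by term: -(26/35)t^2 - (17/35)t + 278/35

g(t) = -(26/35)t^2 - (17/35)t + 278/35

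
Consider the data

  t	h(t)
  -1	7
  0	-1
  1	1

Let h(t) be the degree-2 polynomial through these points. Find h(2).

13

L_0(2) = (2)·(1)/[(-1)·(-2)] = 1
L_1(2) = (3)·(1)/[(1)·(-1)] = -3
L_2(2) = (3)·(2)/[(2)·(1)] = 3
Sum: 7·(1) + (-1)·(-3) + 1·(3) = 13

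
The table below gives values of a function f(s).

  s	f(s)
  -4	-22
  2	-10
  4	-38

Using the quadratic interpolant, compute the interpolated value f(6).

Evaluate each Lagrange basis at s = 6:
L_0(6) = (4)·(2)/[(-6)·(-8)] = 1/6
L_1(6) = (10)·(2)/[(6)·(-2)] = -5/3
L_2(6) = (10)·(4)/[(8)·(2)] = 5/2
Sum: (-22)·(1/6) + (-10)·(-5/3) + (-38)·(5/2) = -82

-82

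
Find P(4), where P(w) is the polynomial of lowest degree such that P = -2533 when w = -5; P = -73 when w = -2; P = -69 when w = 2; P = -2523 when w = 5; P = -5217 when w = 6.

Evaluate each Lagrange basis at w = 4:
L_0(4) = (6)·(2)·(-1)·(-2)/[(-3)·(-7)·(-10)·(-11)] = 4/385
L_1(4) = (9)·(2)·(-1)·(-2)/[(3)·(-4)·(-7)·(-8)] = -3/56
L_2(4) = (9)·(6)·(-1)·(-2)/[(7)·(4)·(-3)·(-4)] = 9/28
L_3(4) = (9)·(6)·(2)·(-2)/[(10)·(7)·(3)·(-1)] = 36/35
L_4(4) = (9)·(6)·(2)·(-1)/[(11)·(8)·(4)·(1)] = -27/88
Sum: (-2533)·(4/385) + (-73)·(-3/56) + (-69)·(9/28) + (-2523)·(36/35) + (-5217)·(-27/88) = -1039

-1039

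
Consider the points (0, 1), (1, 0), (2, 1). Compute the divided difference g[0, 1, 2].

g[0,1] = (0 - 1) / (1 - 0) = -1
g[1,2] = (1 - 0) / (2 - 1) = 1
g[0,1,2] = (1 - (-1)) / (2 - 0) = 1

1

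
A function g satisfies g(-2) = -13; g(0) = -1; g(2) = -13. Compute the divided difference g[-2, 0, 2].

-3

g[-2,0] = (-1 - (-13)) / (0 - (-2)) = 6
g[0,2] = (-13 - (-1)) / (2 - 0) = -6
g[-2,0,2] = (-6 - 6) / (2 - (-2)) = -3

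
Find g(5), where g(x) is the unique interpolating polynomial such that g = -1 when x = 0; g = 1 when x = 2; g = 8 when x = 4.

107/8

Evaluate each Lagrange basis at x = 5:
L_0(5) = (3)·(1)/[(-2)·(-4)] = 3/8
L_1(5) = (5)·(1)/[(2)·(-2)] = -5/4
L_2(5) = (5)·(3)/[(4)·(2)] = 15/8
Sum: (-1)·(3/8) + 1·(-5/4) + 8·(15/8) = 107/8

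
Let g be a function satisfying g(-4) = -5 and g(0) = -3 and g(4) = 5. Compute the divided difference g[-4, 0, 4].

g[-4,0] = (-3 - (-5)) / (0 - (-4)) = 1/2
g[0,4] = (5 - (-3)) / (4 - 0) = 2
g[-4,0,4] = (2 - 1/2) / (4 - (-4)) = 3/16

3/16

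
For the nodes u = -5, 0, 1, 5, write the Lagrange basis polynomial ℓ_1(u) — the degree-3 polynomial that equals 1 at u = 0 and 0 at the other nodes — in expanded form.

ℓ_1(u) = (1/25)u^3 - (1/25)u^2 - u + 1

ℓ_1(u) = (u + 5)(u - 1)(u - 5) / [(5)·(-1)·(-5)]
       = (u^3 - u^2 - 25u + 25) / (25)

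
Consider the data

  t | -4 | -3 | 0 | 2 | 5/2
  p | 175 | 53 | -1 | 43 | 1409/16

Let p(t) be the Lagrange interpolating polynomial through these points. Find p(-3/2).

Evaluate each Lagrange basis at t = -3/2:
L_0(-3/2) = (3/2)·(-3/2)·(-7/2)·(-4)/[(-1)·(-4)·(-6)·(-13/2)] = -21/104
L_1(-3/2) = (5/2)·(-3/2)·(-7/2)·(-4)/[(1)·(-3)·(-5)·(-11/2)] = 7/11
L_2(-3/2) = (5/2)·(3/2)·(-7/2)·(-4)/[(4)·(3)·(-2)·(-5/2)] = 7/8
L_3(-3/2) = (5/2)·(3/2)·(-3/2)·(-4)/[(6)·(5)·(2)·(-1/2)] = -3/4
L_4(-3/2) = (5/2)·(3/2)·(-3/2)·(-7/2)/[(13/2)·(11/2)·(5/2)·(1/2)] = 63/143
Sum: 175·(-21/104) + 53·(7/11) + (-1)·(7/8) + 43·(-3/4) + 1409/16·(63/143) = 65/16

65/16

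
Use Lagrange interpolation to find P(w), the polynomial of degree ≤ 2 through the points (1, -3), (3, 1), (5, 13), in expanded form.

P(w) = w^2 - 2w - 2

Build the Lagrange basis polynomials:
L_0(w) = (w - 3)(w - 5) / [8] = (1/8)w^2 - w + 15/8
L_1(w) = (w - 1)(w - 5) / [-4] = -(1/4)w^2 + (3/2)w - 5/4
L_2(w) = (w - 1)(w - 3) / [8] = (1/8)w^2 - (1/2)w + 3/8
P(w) = (-3)·L_0 + 1·L_1 + 13·L_2
  (-3)·L_0(w) = -(3/8)w^2 + 3w - 45/8
  1·L_1(w) = -(1/4)w^2 + (3/2)w - 5/4
  13·L_2(w) = (13/8)w^2 - (13/2)w + 39/8
Adding term by term: w^2 - 2w - 2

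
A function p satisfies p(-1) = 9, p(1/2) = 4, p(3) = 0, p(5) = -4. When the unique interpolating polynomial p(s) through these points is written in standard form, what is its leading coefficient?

-47/540

The leading coefficient equals the top divided difference p[-1,1/2,3,5].
p[-1,1/2] = (4 - 9) / (1/2 - (-1)) = -10/3
p[1/2,3] = (0 - 4) / (3 - 1/2) = -8/5
p[3,5] = (-4 - 0) / (5 - 3) = -2
p[-1,1/2,3] = (-8/5 - (-10/3)) / (3 - (-1)) = 13/30
p[1/2,3,5] = (-2 - (-8/5)) / (5 - 1/2) = -4/45
p[-1,1/2,3,5] = (-4/45 - 13/30) / (5 - (-1)) = -47/540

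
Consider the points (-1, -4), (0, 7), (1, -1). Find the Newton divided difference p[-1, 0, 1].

p[-1,0] = (7 - (-4)) / (0 - (-1)) = 11
p[0,1] = (-1 - 7) / (1 - 0) = -8
p[-1,0,1] = (-8 - 11) / (1 - (-1)) = -19/2

-19/2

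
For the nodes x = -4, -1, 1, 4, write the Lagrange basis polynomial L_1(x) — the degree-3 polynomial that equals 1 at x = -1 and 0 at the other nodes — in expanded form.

L_1(x) = (1/30)x^3 - (1/30)x^2 - (8/15)x + 8/15

L_1(x) = (x + 4)(x - 1)(x - 4) / [(3)·(-2)·(-5)]
       = (x^3 - x^2 - 16x + 16) / (30)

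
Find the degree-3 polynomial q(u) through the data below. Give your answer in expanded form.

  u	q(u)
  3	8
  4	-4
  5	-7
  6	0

Newton's divided differences:
q[3,4] = (-4 - 8) / (4 - 3) = -12
q[4,5] = (-7 - (-4)) / (5 - 4) = -3
q[5,6] = (0 - (-7)) / (6 - 5) = 7
q[3,4,5] = (-3 - (-12)) / (5 - 3) = 9/2
q[4,5,6] = (7 - (-3)) / (6 - 4) = 5
q[3,4,5,6] = (5 - 9/2) / (6 - 3) = 1/6
q(u) = 8 + (-12)·(u - 3) + (9/2)·(u - 3)(u - 4) + (1/6)·(u - 3)(u - 4)(u - 5)
Expanding: q(u) = (1/6)u^3 + (5/2)u^2 - (107/3)u + 88

q(u) = (1/6)u^3 + (5/2)u^2 - (107/3)u + 88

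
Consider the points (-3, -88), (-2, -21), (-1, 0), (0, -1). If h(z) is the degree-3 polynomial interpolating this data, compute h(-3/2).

L_0(-3/2) = (1/2)·(-1/2)·(-3/2)/[(-1)·(-2)·(-3)] = -1/16
L_1(-3/2) = (3/2)·(-1/2)·(-3/2)/[(1)·(-1)·(-2)] = 9/16
L_2(-3/2) = (3/2)·(1/2)·(-3/2)/[(2)·(1)·(-1)] = 9/16
L_3(-3/2) = (3/2)·(1/2)·(-1/2)/[(3)·(2)·(1)] = -1/16
Sum: (-88)·(-1/16) + (-21)·(9/16) + 0 + (-1)·(-1/16) = -25/4

-25/4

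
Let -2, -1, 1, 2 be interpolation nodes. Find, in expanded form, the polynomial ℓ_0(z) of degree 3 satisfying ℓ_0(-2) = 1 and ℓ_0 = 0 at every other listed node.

ℓ_0(z) = -(1/12)z^3 + (1/6)z^2 + (1/12)z - 1/6

ℓ_0(z) = (z + 1)(z - 1)(z - 2) / [(-1)·(-3)·(-4)]
       = (z^3 - 2z^2 - z + 2) / (-12)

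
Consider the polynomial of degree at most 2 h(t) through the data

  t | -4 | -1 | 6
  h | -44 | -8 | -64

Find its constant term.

-4

Build the Lagrange basis polynomials:
L_0(t) = (t + 1)(t - 6) / [30] = (1/30)t^2 - (1/6)t - 1/5
L_1(t) = (t + 4)(t - 6) / [-21] = -(1/21)t^2 + (2/21)t + 8/7
L_2(t) = (t + 4)(t + 1) / [70] = (1/70)t^2 + (1/14)t + 2/35
h(t) = (-44)·L_0 + (-8)·L_1 + (-64)·L_2
Only the constant term is needed; take it from each L_i and combine:
(-44)·(-1/5) + (-8)·(8/7) + (-64)·(2/35) = -4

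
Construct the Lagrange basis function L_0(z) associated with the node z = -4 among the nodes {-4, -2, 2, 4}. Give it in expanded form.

L_0(z) = (z + 2)(z - 2)(z - 4) / [(-2)·(-6)·(-8)]
       = (z^3 - 4z^2 - 4z + 16) / (-96)

L_0(z) = -(1/96)z^3 + (1/24)z^2 + (1/24)z - 1/6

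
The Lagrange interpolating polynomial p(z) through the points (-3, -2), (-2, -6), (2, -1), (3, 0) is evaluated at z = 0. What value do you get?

-11/2

L_0(0) = (2)·(-2)·(-3)/[(-1)·(-5)·(-6)] = -2/5
L_1(0) = (3)·(-2)·(-3)/[(1)·(-4)·(-5)] = 9/10
L_2(0) = (3)·(2)·(-3)/[(5)·(4)·(-1)] = 9/10
L_3(0) = (3)·(2)·(-2)/[(6)·(5)·(1)] = -2/5
Sum: (-2)·(-2/5) + (-6)·(9/10) + (-1)·(9/10) + 0 = -11/2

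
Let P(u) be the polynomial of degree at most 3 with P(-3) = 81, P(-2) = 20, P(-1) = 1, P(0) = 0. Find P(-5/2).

175/4

Evaluate each Lagrange basis at u = -5/2:
L_0(-5/2) = (-1/2)·(-3/2)·(-5/2)/[(-1)·(-2)·(-3)] = 5/16
L_1(-5/2) = (1/2)·(-3/2)·(-5/2)/[(1)·(-1)·(-2)] = 15/16
L_2(-5/2) = (1/2)·(-1/2)·(-5/2)/[(2)·(1)·(-1)] = -5/16
L_3(-5/2) = (1/2)·(-1/2)·(-3/2)/[(3)·(2)·(1)] = 1/16
Sum: 81·(5/16) + 20·(15/16) + 1·(-5/16) + 0 = 175/4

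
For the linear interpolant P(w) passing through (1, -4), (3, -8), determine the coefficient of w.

Build the Lagrange basis polynomials:
L_0(w) = (w - 3) / [-2] = -(1/2)w + 3/2
L_1(w) = (w - 1) / [2] = (1/2)w - 1/2
P(w) = (-4)·L_0 + (-8)·L_1
Only the coefficient of w is needed; take it from each L_i and combine:
(-4)·(-1/2) + (-8)·(1/2) = -2

-2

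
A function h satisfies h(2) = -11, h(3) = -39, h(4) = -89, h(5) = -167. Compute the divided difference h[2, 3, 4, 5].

-1

h[2,3] = (-39 - (-11)) / (3 - 2) = -28
h[3,4] = (-89 - (-39)) / (4 - 3) = -50
h[4,5] = (-167 - (-89)) / (5 - 4) = -78
h[2,3,4] = (-50 - (-28)) / (4 - 2) = -11
h[3,4,5] = (-78 - (-50)) / (5 - 3) = -14
h[2,3,4,5] = (-14 - (-11)) / (5 - 2) = -1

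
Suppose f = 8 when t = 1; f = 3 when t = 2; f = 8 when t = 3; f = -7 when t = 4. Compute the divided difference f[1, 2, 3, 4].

-5

f[1,2] = (3 - 8) / (2 - 1) = -5
f[2,3] = (8 - 3) / (3 - 2) = 5
f[3,4] = (-7 - 8) / (4 - 3) = -15
f[1,2,3] = (5 - (-5)) / (3 - 1) = 5
f[2,3,4] = (-15 - 5) / (4 - 2) = -10
f[1,2,3,4] = (-10 - 5) / (4 - 1) = -5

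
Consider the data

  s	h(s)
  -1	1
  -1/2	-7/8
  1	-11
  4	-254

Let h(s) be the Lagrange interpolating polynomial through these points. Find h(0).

L_0(0) = (1/2)·(-1)·(-4)/[(-1/2)·(-2)·(-5)] = -2/5
L_1(0) = (1)·(-1)·(-4)/[(1/2)·(-3/2)·(-9/2)] = 32/27
L_2(0) = (1)·(1/2)·(-4)/[(2)·(3/2)·(-3)] = 2/9
L_3(0) = (1)·(1/2)·(-1)/[(5)·(9/2)·(3)] = -1/135
Sum: 1·(-2/5) + (-7/8)·(32/27) + (-11)·(2/9) + (-254)·(-1/135) = -2

-2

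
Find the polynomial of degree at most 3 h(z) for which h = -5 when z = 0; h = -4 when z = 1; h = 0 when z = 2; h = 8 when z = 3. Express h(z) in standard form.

h(z) = (1/6)z^3 + z^2 - (1/6)z - 5

L_0(z) = (z - 1)(z - 2)(z - 3) / [-6] = -(1/6)z^3 + z^2 - (11/6)z + 1
L_1(z) = z(z - 2)(z - 3) / [2] = (1/2)z^3 - (5/2)z^2 + 3z
L_2(z) = z(z - 1)(z - 3) / [-2] = -(1/2)z^3 + 2z^2 - (3/2)z
L_3(z) = z(z - 1)(z - 2) / [6] = (1/6)z^3 - (1/2)z^2 + (1/3)z
h(z) = (-5)·L_0 + (-4)·L_1 + 0·L_2 + 8·L_3
  (-5)·L_0(z) = (5/6)z^3 - 5z^2 + (55/6)z - 5
  (-4)·L_1(z) = -2z^3 + 10z^2 - 12z
  0·L_2(z) = 0
  8·L_3(z) = (4/3)z^3 - 4z^2 + (8/3)z
Adding term by term: (1/6)z^3 + z^2 - (1/6)z - 5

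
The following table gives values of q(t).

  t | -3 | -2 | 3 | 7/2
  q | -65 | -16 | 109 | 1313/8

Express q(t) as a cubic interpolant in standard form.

L_0(t) = (t + 2)(t - 3)(t - 7/2) / [-39] = -(1/39)t^3 + (3/26)t^2 + (5/78)t - 7/13
L_1(t) = (t + 3)(t - 3)(t - 7/2) / [55/2] = (2/55)t^3 - (7/55)t^2 - (18/55)t + 63/55
L_2(t) = (t + 3)(t + 2)(t - 7/2) / [-15] = -(1/15)t^3 - (1/10)t^2 + (23/30)t + 7/5
L_3(t) = (t + 3)(t + 2)(t - 3) / [143/8] = (8/143)t^3 + (16/143)t^2 - (72/143)t - 144/143
q(t) = (-65)·L_0 + (-16)·L_1 + 109·L_2 + (1313/8)·L_3
  (-65)·L_0(t) = (5/3)t^3 - (15/2)t^2 - (25/6)t + 35
  (-16)·L_1(t) = -(32/55)t^3 + (112/55)t^2 + (288/55)t - 1008/55
  109·L_2(t) = -(109/15)t^3 - (109/10)t^2 + (2507/30)t + 763/5
  (1313/8)·L_3(t) = (101/11)t^3 + (202/11)t^2 - (909/11)t - 1818/11
Adding term by term: 3t^3 + 2t^2 + 2t + 4

q(t) = 3t^3 + 2t^2 + 2t + 4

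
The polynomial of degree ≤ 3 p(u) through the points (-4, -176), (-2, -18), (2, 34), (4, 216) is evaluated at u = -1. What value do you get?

Using Newton's divided-difference form:
p[-4,-2] = (-18 - (-176)) / (-2 - (-4)) = 79
p[-2,2] = (34 - (-18)) / (2 - (-2)) = 13
p[2,4] = (216 - 34) / (4 - 2) = 91
p[-4,-2,2] = (13 - 79) / (2 - (-4)) = -11
p[-2,2,4] = (91 - 13) / (4 - (-2)) = 13
p[-4,-2,2,4] = (13 - (-11)) / (4 - (-4)) = 3
p(-1) = -176 + 79·(3) + (-11)·(3)·(1) + 3·(3)·(1)·(-3) = 1

1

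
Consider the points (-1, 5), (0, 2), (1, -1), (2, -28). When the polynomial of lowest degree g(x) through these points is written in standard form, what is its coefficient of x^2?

0

L_0(x) = x(x - 1)(x - 2) / [-6] = -(1/6)x^3 + (1/2)x^2 - (1/3)x
L_1(x) = (x + 1)(x - 1)(x - 2) / [2] = (1/2)x^3 - x^2 - (1/2)x + 1
L_2(x) = (x + 1)x(x - 2) / [-2] = -(1/2)x^3 + (1/2)x^2 + x
L_3(x) = (x + 1)x(x - 1) / [6] = (1/6)x^3 - (1/6)x
g(x) = 5·L_0 + 2·L_1 + (-1)·L_2 + (-28)·L_3
Only the coefficient of x^2 is needed; take it from each L_i and combine:
5·(1/2) + 2·(-1) + (-1)·(1/2) + (-28)·(0) = 0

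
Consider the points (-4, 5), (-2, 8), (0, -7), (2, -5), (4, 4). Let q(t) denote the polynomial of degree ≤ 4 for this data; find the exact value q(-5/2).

23129/2048

Evaluate each Lagrange basis at t = -5/2:
L_0(-5/2) = (-1/2)·(-5/2)·(-9/2)·(-13/2)/[(-2)·(-4)·(-6)·(-8)] = 195/2048
L_1(-5/2) = (3/2)·(-5/2)·(-9/2)·(-13/2)/[(2)·(-2)·(-4)·(-6)] = 585/512
L_2(-5/2) = (3/2)·(-1/2)·(-9/2)·(-13/2)/[(4)·(2)·(-2)·(-4)] = -351/1024
L_3(-5/2) = (3/2)·(-1/2)·(-5/2)·(-13/2)/[(6)·(4)·(2)·(-2)] = 65/512
L_4(-5/2) = (3/2)·(-1/2)·(-5/2)·(-9/2)/[(8)·(6)·(4)·(2)] = -45/2048
Sum: 5·(195/2048) + 8·(585/512) + (-7)·(-351/1024) + (-5)·(65/512) + 4·(-45/2048) = 23129/2048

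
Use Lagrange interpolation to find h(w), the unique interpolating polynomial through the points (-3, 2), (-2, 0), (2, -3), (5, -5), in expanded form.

h(w) = -(5/168)w^3 + (9/56)w^2 - (53/84)w - 15/7

Build the Lagrange basis polynomials:
L_0(w) = (w + 2)(w - 2)(w - 5) / [-40] = -(1/40)w^3 + (1/8)w^2 + (1/10)w - 1/2
L_1(w) = (w + 3)(w - 2)(w - 5) / [28] = (1/28)w^3 - (1/7)w^2 - (11/28)w + 15/14
L_2(w) = (w + 3)(w + 2)(w - 5) / [-60] = -(1/60)w^3 + (19/60)w + 1/2
L_3(w) = (w + 3)(w + 2)(w - 2) / [168] = (1/168)w^3 + (1/56)w^2 - (1/42)w - 1/14
h(w) = 2·L_0 + 0·L_1 + (-3)·L_2 + (-5)·L_3
  2·L_0(w) = -(1/20)w^3 + (1/4)w^2 + (1/5)w - 1
  0·L_1(w) = 0
  (-3)·L_2(w) = (1/20)w^3 - (19/20)w - 3/2
  (-5)·L_3(w) = -(5/168)w^3 - (5/56)w^2 + (5/42)w + 5/14
Adding term by term: -(5/168)w^3 + (9/56)w^2 - (53/84)w - 15/7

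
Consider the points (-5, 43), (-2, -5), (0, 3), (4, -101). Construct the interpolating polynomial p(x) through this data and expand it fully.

p(x) = -x^3 - 3x^2 + 2x + 3

Newton's divided differences:
p[-5,-2] = (-5 - 43) / (-2 - (-5)) = -16
p[-2,0] = (3 - (-5)) / (0 - (-2)) = 4
p[0,4] = (-101 - 3) / (4 - 0) = -26
p[-5,-2,0] = (4 - (-16)) / (0 - (-5)) = 4
p[-2,0,4] = (-26 - 4) / (4 - (-2)) = -5
p[-5,-2,0,4] = (-5 - 4) / (4 - (-5)) = -1
p(x) = 43 + (-16)·(x + 5) + 4·(x + 5)(x + 2) + (-1)·(x + 5)(x + 2)x
Expanding: p(x) = -x^3 - 3x^2 + 2x + 3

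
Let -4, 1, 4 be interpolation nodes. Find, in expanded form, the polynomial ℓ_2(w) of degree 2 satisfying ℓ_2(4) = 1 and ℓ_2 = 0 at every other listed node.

ℓ_2(w) = (1/24)w^2 + (1/8)w - 1/6

ℓ_2(w) = (w + 4)(w - 1) / [(8)·(3)]
       = (w^2 + 3w - 4) / (24)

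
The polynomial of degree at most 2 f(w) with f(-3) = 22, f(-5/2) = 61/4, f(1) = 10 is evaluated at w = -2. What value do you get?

10

L_0(-2) = (1/2)·(-3)/[(-1/2)·(-4)] = -3/4
L_1(-2) = (1)·(-3)/[(1/2)·(-7/2)] = 12/7
L_2(-2) = (1)·(1/2)/[(4)·(7/2)] = 1/28
Sum: 22·(-3/4) + 61/4·(12/7) + 10·(1/28) = 10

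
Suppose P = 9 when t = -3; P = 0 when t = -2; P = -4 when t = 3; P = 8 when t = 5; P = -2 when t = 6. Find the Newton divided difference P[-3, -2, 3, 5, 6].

P[-3,-2] = (0 - 9) / (-2 - (-3)) = -9
P[-2,3] = (-4 - 0) / (3 - (-2)) = -4/5
P[3,5] = (8 - (-4)) / (5 - 3) = 6
P[5,6] = (-2 - 8) / (6 - 5) = -10
P[-3,-2,3] = (-4/5 - (-9)) / (3 - (-3)) = 41/30
P[-2,3,5] = (6 - (-4/5)) / (5 - (-2)) = 34/35
P[3,5,6] = (-10 - 6) / (6 - 3) = -16/3
P[-3,-2,3,5] = (34/35 - 41/30) / (5 - (-3)) = -83/1680
P[-2,3,5,6] = (-16/3 - 34/35) / (6 - (-2)) = -331/420
P[-3,-2,3,5,6] = (-331/420 - (-83/1680)) / (6 - (-3)) = -1241/15120

-1241/15120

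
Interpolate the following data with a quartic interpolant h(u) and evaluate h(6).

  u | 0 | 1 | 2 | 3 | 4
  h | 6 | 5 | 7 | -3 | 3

390

Evaluate each Lagrange basis at u = 6:
L_0(6) = (5)·(4)·(3)·(2)/[(-1)·(-2)·(-3)·(-4)] = 5
L_1(6) = (6)·(4)·(3)·(2)/[(1)·(-1)·(-2)·(-3)] = -24
L_2(6) = (6)·(5)·(3)·(2)/[(2)·(1)·(-1)·(-2)] = 45
L_3(6) = (6)·(5)·(4)·(2)/[(3)·(2)·(1)·(-1)] = -40
L_4(6) = (6)·(5)·(4)·(3)/[(4)·(3)·(2)·(1)] = 15
Sum: 6·(5) + 5·(-24) + 7·(45) + (-3)·(-40) + 3·(15) = 390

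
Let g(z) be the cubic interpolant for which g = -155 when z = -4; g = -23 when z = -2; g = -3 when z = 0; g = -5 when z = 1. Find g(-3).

Evaluate each Lagrange basis at z = -3:
L_0(-3) = (-1)·(-3)·(-4)/[(-2)·(-4)·(-5)] = 3/10
L_1(-3) = (1)·(-3)·(-4)/[(2)·(-2)·(-3)] = 1
L_2(-3) = (1)·(-1)·(-4)/[(4)·(2)·(-1)] = -1/2
L_3(-3) = (1)·(-1)·(-3)/[(5)·(3)·(1)] = 1/5
Sum: (-155)·(3/10) + (-23)·(1) + (-3)·(-1/2) + (-5)·(1/5) = -69

-69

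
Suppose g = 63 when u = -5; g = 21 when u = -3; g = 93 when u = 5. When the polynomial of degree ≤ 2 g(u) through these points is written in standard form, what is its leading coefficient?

The leading coefficient equals the top divided difference g[-5,-3,5].
g[-5,-3] = (21 - 63) / (-3 - (-5)) = -21
g[-3,5] = (93 - 21) / (5 - (-3)) = 9
g[-5,-3,5] = (9 - (-21)) / (5 - (-5)) = 3

3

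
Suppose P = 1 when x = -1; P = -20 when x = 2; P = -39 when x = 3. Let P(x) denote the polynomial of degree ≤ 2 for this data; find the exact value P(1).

L_0(1) = (-1)·(-2)/[(-3)·(-4)] = 1/6
L_1(1) = (2)·(-2)/[(3)·(-1)] = 4/3
L_2(1) = (2)·(-1)/[(4)·(1)] = -1/2
Sum: 1·(1/6) + (-20)·(4/3) + (-39)·(-1/2) = -7

-7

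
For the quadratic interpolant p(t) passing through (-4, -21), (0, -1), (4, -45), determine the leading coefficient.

The leading coefficient equals the top divided difference p[-4,0,4].
p[-4,0] = (-1 - (-21)) / (0 - (-4)) = 5
p[0,4] = (-45 - (-1)) / (4 - 0) = -11
p[-4,0,4] = (-11 - 5) / (4 - (-4)) = -2

-2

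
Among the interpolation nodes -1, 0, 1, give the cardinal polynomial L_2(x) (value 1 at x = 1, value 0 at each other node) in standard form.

L_2(x) = (1/2)x^2 + (1/2)x

L_2(x) = (x + 1)x / [(2)·(1)]
       = (x^2 + x) / (2)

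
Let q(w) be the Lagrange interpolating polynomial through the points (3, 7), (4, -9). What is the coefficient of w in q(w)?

The leading coefficient equals the top divided difference q[3,4].
q[3,4] = (-9 - 7) / (4 - 3) = -16

-16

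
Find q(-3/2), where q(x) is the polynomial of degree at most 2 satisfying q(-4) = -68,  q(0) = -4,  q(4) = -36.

Evaluate each Lagrange basis at x = -3/2:
L_0(-3/2) = (-3/2)·(-11/2)/[(-4)·(-8)] = 33/128
L_1(-3/2) = (5/2)·(-11/2)/[(4)·(-4)] = 55/64
L_2(-3/2) = (5/2)·(-3/2)/[(8)·(4)] = -15/128
Sum: (-68)·(33/128) + (-4)·(55/64) + (-36)·(-15/128) = -67/4

-67/4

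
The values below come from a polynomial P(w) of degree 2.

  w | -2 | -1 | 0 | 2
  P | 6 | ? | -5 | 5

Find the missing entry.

The 3 known values determine P uniquely (degree ≤ 2).
Evaluate each Lagrange basis at w = -1:
L_0(-1) = (-1)·(-3)/[(-2)·(-4)] = 3/8
L_1(-1) = (1)·(-3)/[(2)·(-2)] = 3/4
L_2(-1) = (1)·(-1)/[(4)·(2)] = -1/8
Sum: 6·(3/8) + (-5)·(3/4) + 5·(-1/8) = -17/8

-17/8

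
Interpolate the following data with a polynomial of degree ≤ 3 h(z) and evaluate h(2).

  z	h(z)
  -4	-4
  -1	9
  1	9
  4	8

41/5

Evaluate each Lagrange basis at z = 2:
L_0(2) = (3)·(1)·(-2)/[(-3)·(-5)·(-8)] = 1/20
L_1(2) = (6)·(1)·(-2)/[(3)·(-2)·(-5)] = -2/5
L_2(2) = (6)·(3)·(-2)/[(5)·(2)·(-3)] = 6/5
L_3(2) = (6)·(3)·(1)/[(8)·(5)·(3)] = 3/20
Sum: (-4)·(1/20) + 9·(-2/5) + 9·(6/5) + 8·(3/20) = 41/5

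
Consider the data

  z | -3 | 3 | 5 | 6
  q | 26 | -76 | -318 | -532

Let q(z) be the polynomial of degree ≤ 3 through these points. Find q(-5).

Evaluate each Lagrange basis at z = -5:
L_0(-5) = (-8)·(-10)·(-11)/[(-6)·(-8)·(-9)] = 55/27
L_1(-5) = (-2)·(-10)·(-11)/[(6)·(-2)·(-3)] = -55/9
L_2(-5) = (-2)·(-8)·(-11)/[(8)·(2)·(-1)] = 11
L_3(-5) = (-2)·(-8)·(-10)/[(9)·(3)·(1)] = -160/27
Sum: 26·(55/27) + (-76)·(-55/9) + (-318)·(11) + (-532)·(-160/27) = 172

172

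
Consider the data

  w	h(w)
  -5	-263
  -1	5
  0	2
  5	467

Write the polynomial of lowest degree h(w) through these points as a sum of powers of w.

Build the Lagrange basis polynomials:
L_0(w) = (w + 1)w(w - 5) / [-200] = -(1/200)w^3 + (1/50)w^2 + (1/40)w
L_1(w) = (w + 5)w(w - 5) / [24] = (1/24)w^3 - (25/24)w
L_2(w) = (w + 5)(w + 1)(w - 5) / [-25] = -(1/25)w^3 - (1/25)w^2 + w + 1
L_3(w) = (w + 5)(w + 1)w / [300] = (1/300)w^3 + (1/50)w^2 + (1/60)w
h(w) = (-263)·L_0 + 5·L_1 + 2·L_2 + 467·L_3
  (-263)·L_0(w) = (263/200)w^3 - (263/50)w^2 - (263/40)w
  5·L_1(w) = (5/24)w^3 - (125/24)w
  2·L_2(w) = -(2/25)w^3 - (2/25)w^2 + 2w + 2
  467·L_3(w) = (467/300)w^3 + (467/50)w^2 + (467/60)w
Adding term by term: 3w^3 + 4w^2 - 2w + 2

h(w) = 3w^3 + 4w^2 - 2w + 2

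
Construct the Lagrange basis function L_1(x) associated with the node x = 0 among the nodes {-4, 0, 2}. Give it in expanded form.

L_1(x) = -(1/8)x^2 - (1/4)x + 1

L_1(x) = (x + 4)(x - 2) / [(4)·(-2)]
       = (x^2 + 2x - 8) / (-8)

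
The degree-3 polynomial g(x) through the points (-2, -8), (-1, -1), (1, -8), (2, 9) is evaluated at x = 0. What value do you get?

Evaluate each Lagrange basis at x = 0:
L_0(0) = (1)·(-1)·(-2)/[(-1)·(-3)·(-4)] = -1/6
L_1(0) = (2)·(-1)·(-2)/[(1)·(-2)·(-3)] = 2/3
L_2(0) = (2)·(1)·(-2)/[(3)·(2)·(-1)] = 2/3
L_3(0) = (2)·(1)·(-1)/[(4)·(3)·(1)] = -1/6
Sum: (-8)·(-1/6) + (-1)·(2/3) + (-8)·(2/3) + 9·(-1/6) = -37/6

-37/6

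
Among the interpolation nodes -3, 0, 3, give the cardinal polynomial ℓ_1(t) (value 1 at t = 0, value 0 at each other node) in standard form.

ℓ_1(t) = (t + 3)(t - 3) / [(3)·(-3)]
       = (t^2 - 9) / (-9)

ℓ_1(t) = -(1/9)t^2 + 1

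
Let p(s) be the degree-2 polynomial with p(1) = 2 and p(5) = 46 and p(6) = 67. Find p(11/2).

Evaluate each Lagrange basis at s = 11/2:
L_0(11/2) = (1/2)·(-1/2)/[(-4)·(-5)] = -1/80
L_1(11/2) = (9/2)·(-1/2)/[(4)·(-1)] = 9/16
L_2(11/2) = (9/2)·(1/2)/[(5)·(1)] = 9/20
Sum: 2·(-1/80) + 46·(9/16) + 67·(9/20) = 56

56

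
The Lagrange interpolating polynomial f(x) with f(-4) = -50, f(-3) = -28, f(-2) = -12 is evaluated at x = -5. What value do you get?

Evaluate each Lagrange basis at x = -5:
L_0(-5) = (-2)·(-3)/[(-1)·(-2)] = 3
L_1(-5) = (-1)·(-3)/[(1)·(-1)] = -3
L_2(-5) = (-1)·(-2)/[(2)·(1)] = 1
Sum: (-50)·(3) + (-28)·(-3) + (-12)·(1) = -78

-78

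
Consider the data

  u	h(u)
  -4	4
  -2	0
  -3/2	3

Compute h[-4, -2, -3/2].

h[-4,-2] = (0 - 4) / (-2 - (-4)) = -2
h[-2,-3/2] = (3 - 0) / (-3/2 - (-2)) = 6
h[-4,-2,-3/2] = (6 - (-2)) / (-3/2 - (-4)) = 16/5

16/5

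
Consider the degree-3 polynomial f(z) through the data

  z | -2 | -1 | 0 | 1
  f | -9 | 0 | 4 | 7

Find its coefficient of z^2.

-1/2

Build the Lagrange basis polynomials:
L_0(z) = (z + 1)z(z - 1) / [-6] = -(1/6)z^3 + (1/6)z
L_1(z) = (z + 2)z(z - 1) / [2] = (1/2)z^3 + (1/2)z^2 - z
L_2(z) = (z + 2)(z + 1)(z - 1) / [-2] = -(1/2)z^3 - z^2 + (1/2)z + 1
L_3(z) = (z + 2)(z + 1)z / [6] = (1/6)z^3 + (1/2)z^2 + (1/3)z
f(z) = (-9)·L_0 + 0·L_1 + 4·L_2 + 7·L_3
Only the coefficient of z^2 is needed; take it from each L_i and combine:
(-9)·(0) + 0·(1/2) + 4·(-1) + 7·(1/2) = -1/2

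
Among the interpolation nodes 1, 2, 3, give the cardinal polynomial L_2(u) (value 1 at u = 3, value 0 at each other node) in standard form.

L_2(u) = (1/2)u^2 - (3/2)u + 1

L_2(u) = (u - 1)(u - 2) / [(2)·(1)]
       = (u^2 - 3u + 2) / (2)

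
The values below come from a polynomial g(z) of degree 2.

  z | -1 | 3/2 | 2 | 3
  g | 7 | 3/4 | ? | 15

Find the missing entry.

4

The 3 known values determine g uniquely (degree ≤ 2).
L_0(2) = (1/2)·(-1)/[(-5/2)·(-4)] = -1/20
L_1(2) = (3)·(-1)/[(5/2)·(-3/2)] = 4/5
L_2(2) = (3)·(1/2)/[(4)·(3/2)] = 1/4
Sum: 7·(-1/20) + 3/4·(4/5) + 15·(1/4) = 4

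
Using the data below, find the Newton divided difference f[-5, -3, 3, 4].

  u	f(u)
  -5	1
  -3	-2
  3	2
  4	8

f[-5,-3] = (-2 - 1) / (-3 - (-5)) = -3/2
f[-3,3] = (2 - (-2)) / (3 - (-3)) = 2/3
f[3,4] = (8 - 2) / (4 - 3) = 6
f[-5,-3,3] = (2/3 - (-3/2)) / (3 - (-5)) = 13/48
f[-3,3,4] = (6 - 2/3) / (4 - (-3)) = 16/21
f[-5,-3,3,4] = (16/21 - 13/48) / (4 - (-5)) = 55/1008

55/1008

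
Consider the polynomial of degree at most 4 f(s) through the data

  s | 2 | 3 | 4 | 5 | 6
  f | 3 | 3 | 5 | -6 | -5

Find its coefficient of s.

-980/3

Build the Lagrange basis polynomials:
L_0(s) = (s - 3)(s - 4)(s - 5)(s - 6) / [24] = (1/24)s^4 - (3/4)s^3 + (119/24)s^2 - (57/4)s + 15
L_1(s) = (s - 2)(s - 4)(s - 5)(s - 6) / [-6] = -(1/6)s^4 + (17/6)s^3 - (52/3)s^2 + (134/3)s - 40
L_2(s) = (s - 2)(s - 3)(s - 5)(s - 6) / [4] = (1/4)s^4 - 4s^3 + (91/4)s^2 - 54s + 45
L_3(s) = (s - 2)(s - 3)(s - 4)(s - 6) / [-6] = -(1/6)s^4 + (5/2)s^3 - (40/3)s^2 + 30s - 24
L_4(s) = (s - 2)(s - 3)(s - 4)(s - 5) / [24] = (1/24)s^4 - (7/12)s^3 + (71/24)s^2 - (77/12)s + 5
f(s) = 3·L_0 + 3·L_1 + 5·L_2 + (-6)·L_3 + (-5)·L_4
Only the coefficient of s is needed; take it from each L_i and combine:
3·(-57/4) + 3·(134/3) + 5·(-54) + (-6)·(30) + (-5)·(-77/12) = -980/3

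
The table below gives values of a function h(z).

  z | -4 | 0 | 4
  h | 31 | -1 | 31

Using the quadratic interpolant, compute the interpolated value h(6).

71

Using Newton's divided-difference form:
h[-4,0] = (-1 - 31) / (0 - (-4)) = -8
h[0,4] = (31 - (-1)) / (4 - 0) = 8
h[-4,0,4] = (8 - (-8)) / (4 - (-4)) = 2
h(6) = 31 + (-8)·(10) + 2·(10)·(6) = 71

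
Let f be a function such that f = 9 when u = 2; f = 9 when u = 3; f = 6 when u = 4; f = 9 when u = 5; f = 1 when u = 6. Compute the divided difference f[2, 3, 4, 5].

3/2

f[2,3] = (9 - 9) / (3 - 2) = 0
f[3,4] = (6 - 9) / (4 - 3) = -3
f[4,5] = (9 - 6) / (5 - 4) = 3
f[2,3,4] = (-3 - 0) / (4 - 2) = -3/2
f[3,4,5] = (3 - (-3)) / (5 - 3) = 3
f[2,3,4,5] = (3 - (-3/2)) / (5 - 2) = 3/2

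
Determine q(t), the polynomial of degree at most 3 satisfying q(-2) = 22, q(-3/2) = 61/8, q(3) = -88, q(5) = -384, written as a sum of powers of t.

q(t) = -3t^3 - t - 4

Newton's divided differences:
q[-2,-3/2] = (61/8 - 22) / (-3/2 - (-2)) = -115/4
q[-3/2,3] = (-88 - 61/8) / (3 - (-3/2)) = -85/4
q[3,5] = (-384 - (-88)) / (5 - 3) = -148
q[-2,-3/2,3] = (-85/4 - (-115/4)) / (3 - (-2)) = 3/2
q[-3/2,3,5] = (-148 - (-85/4)) / (5 - (-3/2)) = -39/2
q[-2,-3/2,3,5] = (-39/2 - 3/2) / (5 - (-2)) = -3
q(t) = 22 + (-115/4)·(t + 2) + (3/2)·(t + 2)(t + 3/2) + (-3)·(t + 2)(t + 3/2)(t - 3)
Expanding: q(t) = -3t^3 - t - 4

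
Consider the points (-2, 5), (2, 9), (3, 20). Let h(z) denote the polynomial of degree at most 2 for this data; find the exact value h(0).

L_0(0) = (-2)·(-3)/[(-4)·(-5)] = 3/10
L_1(0) = (2)·(-3)/[(4)·(-1)] = 3/2
L_2(0) = (2)·(-2)/[(5)·(1)] = -4/5
Sum: 5·(3/10) + 9·(3/2) + 20·(-4/5) = -1

-1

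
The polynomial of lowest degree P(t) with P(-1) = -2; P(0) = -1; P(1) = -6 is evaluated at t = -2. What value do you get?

-9

L_0(-2) = (-2)·(-3)/[(-1)·(-2)] = 3
L_1(-2) = (-1)·(-3)/[(1)·(-1)] = -3
L_2(-2) = (-1)·(-2)/[(2)·(1)] = 1
Sum: (-2)·(3) + (-1)·(-3) + (-6)·(1) = -9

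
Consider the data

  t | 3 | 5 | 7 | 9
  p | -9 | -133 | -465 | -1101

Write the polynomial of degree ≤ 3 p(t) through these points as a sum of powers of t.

Newton's divided differences:
p[3,5] = (-133 - (-9)) / (5 - 3) = -62
p[5,7] = (-465 - (-133)) / (7 - 5) = -166
p[7,9] = (-1101 - (-465)) / (9 - 7) = -318
p[3,5,7] = (-166 - (-62)) / (7 - 3) = -26
p[5,7,9] = (-318 - (-166)) / (9 - 5) = -38
p[3,5,7,9] = (-38 - (-26)) / (9 - 3) = -2
p(t) = -9 + (-62)·(t - 3) + (-26)·(t - 3)(t - 5) + (-2)·(t - 3)(t - 5)(t - 7)
Expanding: p(t) = -2t^3 + 4t^2 + 4t - 3

p(t) = -2t^3 + 4t^2 + 4t - 3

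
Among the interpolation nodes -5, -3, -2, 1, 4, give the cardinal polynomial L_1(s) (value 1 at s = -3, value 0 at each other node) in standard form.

L_1(s) = (s + 5)(s + 2)(s - 1)(s - 4) / [(2)·(-1)·(-4)·(-7)]
       = (s^4 + 2s^3 - 21s^2 - 22s + 40) / (-56)

L_1(s) = -(1/56)s^4 - (1/28)s^3 + (3/8)s^2 + (11/28)s - 5/7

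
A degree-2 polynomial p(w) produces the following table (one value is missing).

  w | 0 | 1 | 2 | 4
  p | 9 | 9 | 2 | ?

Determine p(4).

The 3 known values determine p uniquely (degree ≤ 2).
Evaluate each Lagrange basis at w = 4:
L_0(4) = (3)·(2)/[(-1)·(-2)] = 3
L_1(4) = (4)·(2)/[(1)·(-1)] = -8
L_2(4) = (4)·(3)/[(2)·(1)] = 6
Sum: 9·(3) + 9·(-8) + 2·(6) = -33

-33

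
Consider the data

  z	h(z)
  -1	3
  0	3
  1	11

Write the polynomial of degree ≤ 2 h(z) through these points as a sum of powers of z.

Newton's divided differences:
h[-1,0] = (3 - 3) / (0 - (-1)) = 0
h[0,1] = (11 - 3) / (1 - 0) = 8
h[-1,0,1] = (8 - 0) / (1 - (-1)) = 4
h(z) = 3 + 4·(z + 1)z
Expanding: h(z) = 4z^2 + 4z + 3

h(z) = 4z^2 + 4z + 3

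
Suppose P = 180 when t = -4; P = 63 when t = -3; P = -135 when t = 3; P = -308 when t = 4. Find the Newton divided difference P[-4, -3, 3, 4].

-4

P[-4,-3] = (63 - 180) / (-3 - (-4)) = -117
P[-3,3] = (-135 - 63) / (3 - (-3)) = -33
P[3,4] = (-308 - (-135)) / (4 - 3) = -173
P[-4,-3,3] = (-33 - (-117)) / (3 - (-4)) = 12
P[-3,3,4] = (-173 - (-33)) / (4 - (-3)) = -20
P[-4,-3,3,4] = (-20 - 12) / (4 - (-4)) = -4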